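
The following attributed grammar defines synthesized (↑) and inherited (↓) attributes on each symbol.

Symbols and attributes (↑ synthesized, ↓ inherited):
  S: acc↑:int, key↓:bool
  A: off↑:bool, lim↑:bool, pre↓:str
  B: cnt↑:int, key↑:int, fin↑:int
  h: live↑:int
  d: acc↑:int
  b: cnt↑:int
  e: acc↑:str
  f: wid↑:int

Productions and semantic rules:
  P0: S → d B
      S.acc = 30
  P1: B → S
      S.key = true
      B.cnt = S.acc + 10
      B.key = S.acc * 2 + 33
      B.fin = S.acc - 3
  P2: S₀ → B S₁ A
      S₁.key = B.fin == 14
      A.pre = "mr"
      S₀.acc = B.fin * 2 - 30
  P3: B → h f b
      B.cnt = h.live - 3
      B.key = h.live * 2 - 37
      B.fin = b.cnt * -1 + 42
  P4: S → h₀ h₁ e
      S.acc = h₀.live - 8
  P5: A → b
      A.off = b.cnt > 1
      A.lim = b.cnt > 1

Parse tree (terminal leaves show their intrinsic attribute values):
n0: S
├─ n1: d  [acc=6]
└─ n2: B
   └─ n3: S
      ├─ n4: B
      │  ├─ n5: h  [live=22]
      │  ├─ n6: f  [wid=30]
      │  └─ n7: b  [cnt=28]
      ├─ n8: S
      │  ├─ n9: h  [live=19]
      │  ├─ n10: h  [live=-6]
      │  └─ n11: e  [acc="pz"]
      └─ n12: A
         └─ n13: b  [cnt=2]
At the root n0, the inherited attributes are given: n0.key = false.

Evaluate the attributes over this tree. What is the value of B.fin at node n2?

1. n0.key = false  [given at root]
2. n1.acc = 6  [terminal]
3. n3.key = true  [true]
4. n5.live = 22  [terminal]
5. n6.wid = 30  [terminal]
6. n7.cnt = 28  [terminal]
7. n4.cnt = 19  [h.live - 3]
8. n4.key = 7  [h.live * 2 - 37]
9. n4.fin = 14  [b.cnt * -1 + 42]
10. n8.key = true  [B.fin == 14]
11. n9.live = 19  [terminal]
12. n10.live = -6  [terminal]
13. n11.acc = "pz"  [terminal]
14. n8.acc = 11  [h₀.live - 8]
15. n12.pre = "mr"  ["mr"]
16. n13.cnt = 2  [terminal]
17. n12.off = true  [b.cnt > 1]
18. n12.lim = true  [b.cnt > 1]
19. n3.acc = -2  [B.fin * 2 - 30]
20. n2.cnt = 8  [S.acc + 10]
21. n2.key = 29  [S.acc * 2 + 33]
22. n2.fin = -5  [S.acc - 3]
23. n0.acc = 30  [30]

-5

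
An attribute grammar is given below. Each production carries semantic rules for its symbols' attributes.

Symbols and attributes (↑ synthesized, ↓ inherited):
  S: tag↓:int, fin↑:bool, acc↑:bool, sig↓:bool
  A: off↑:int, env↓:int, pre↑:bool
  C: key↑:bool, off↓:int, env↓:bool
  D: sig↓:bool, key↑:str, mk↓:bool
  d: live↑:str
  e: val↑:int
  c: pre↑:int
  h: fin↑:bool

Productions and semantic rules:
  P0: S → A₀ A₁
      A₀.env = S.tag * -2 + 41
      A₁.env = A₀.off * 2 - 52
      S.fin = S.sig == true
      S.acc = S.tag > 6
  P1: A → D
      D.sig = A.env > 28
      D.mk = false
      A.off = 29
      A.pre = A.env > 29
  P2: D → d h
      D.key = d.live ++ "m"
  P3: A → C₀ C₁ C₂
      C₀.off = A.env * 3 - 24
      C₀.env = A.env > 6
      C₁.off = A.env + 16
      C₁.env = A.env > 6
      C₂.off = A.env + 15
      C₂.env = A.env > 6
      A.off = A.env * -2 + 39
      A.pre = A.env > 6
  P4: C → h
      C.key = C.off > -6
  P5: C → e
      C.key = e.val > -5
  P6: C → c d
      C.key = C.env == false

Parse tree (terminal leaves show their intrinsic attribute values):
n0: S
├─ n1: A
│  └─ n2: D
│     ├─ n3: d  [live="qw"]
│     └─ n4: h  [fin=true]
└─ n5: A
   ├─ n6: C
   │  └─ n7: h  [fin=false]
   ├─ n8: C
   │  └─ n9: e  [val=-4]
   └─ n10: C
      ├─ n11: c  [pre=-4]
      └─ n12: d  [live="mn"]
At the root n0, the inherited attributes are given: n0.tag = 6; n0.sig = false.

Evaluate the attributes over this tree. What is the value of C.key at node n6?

1. n0.tag = 6  [given at root]
2. n0.sig = false  [given at root]
3. n1.env = 29  [S.tag * -2 + 41]
4. n2.sig = true  [A.env > 28]
5. n2.mk = false  [false]
6. n3.live = "qw"  [terminal]
7. n4.fin = true  [terminal]
8. n2.key = "qwm"  [d.live ++ "m"]
9. n1.off = 29  [29]
10. n1.pre = false  [A.env > 29]
11. n5.env = 6  [A₀.off * 2 - 52]
12. n6.off = -6  [A.env * 3 - 24]
13. n6.env = false  [A.env > 6]
14. n7.fin = false  [terminal]
15. n6.key = false  [C.off > -6]
16. n8.off = 22  [A.env + 16]
17. n8.env = false  [A.env > 6]
18. n9.val = -4  [terminal]
19. n8.key = true  [e.val > -5]
20. n10.off = 21  [A.env + 15]
21. n10.env = false  [A.env > 6]
22. n11.pre = -4  [terminal]
23. n12.live = "mn"  [terminal]
24. n10.key = true  [C.env == false]
25. n5.off = 27  [A.env * -2 + 39]
26. n5.pre = false  [A.env > 6]
27. n0.fin = false  [S.sig == true]
28. n0.acc = false  [S.tag > 6]

false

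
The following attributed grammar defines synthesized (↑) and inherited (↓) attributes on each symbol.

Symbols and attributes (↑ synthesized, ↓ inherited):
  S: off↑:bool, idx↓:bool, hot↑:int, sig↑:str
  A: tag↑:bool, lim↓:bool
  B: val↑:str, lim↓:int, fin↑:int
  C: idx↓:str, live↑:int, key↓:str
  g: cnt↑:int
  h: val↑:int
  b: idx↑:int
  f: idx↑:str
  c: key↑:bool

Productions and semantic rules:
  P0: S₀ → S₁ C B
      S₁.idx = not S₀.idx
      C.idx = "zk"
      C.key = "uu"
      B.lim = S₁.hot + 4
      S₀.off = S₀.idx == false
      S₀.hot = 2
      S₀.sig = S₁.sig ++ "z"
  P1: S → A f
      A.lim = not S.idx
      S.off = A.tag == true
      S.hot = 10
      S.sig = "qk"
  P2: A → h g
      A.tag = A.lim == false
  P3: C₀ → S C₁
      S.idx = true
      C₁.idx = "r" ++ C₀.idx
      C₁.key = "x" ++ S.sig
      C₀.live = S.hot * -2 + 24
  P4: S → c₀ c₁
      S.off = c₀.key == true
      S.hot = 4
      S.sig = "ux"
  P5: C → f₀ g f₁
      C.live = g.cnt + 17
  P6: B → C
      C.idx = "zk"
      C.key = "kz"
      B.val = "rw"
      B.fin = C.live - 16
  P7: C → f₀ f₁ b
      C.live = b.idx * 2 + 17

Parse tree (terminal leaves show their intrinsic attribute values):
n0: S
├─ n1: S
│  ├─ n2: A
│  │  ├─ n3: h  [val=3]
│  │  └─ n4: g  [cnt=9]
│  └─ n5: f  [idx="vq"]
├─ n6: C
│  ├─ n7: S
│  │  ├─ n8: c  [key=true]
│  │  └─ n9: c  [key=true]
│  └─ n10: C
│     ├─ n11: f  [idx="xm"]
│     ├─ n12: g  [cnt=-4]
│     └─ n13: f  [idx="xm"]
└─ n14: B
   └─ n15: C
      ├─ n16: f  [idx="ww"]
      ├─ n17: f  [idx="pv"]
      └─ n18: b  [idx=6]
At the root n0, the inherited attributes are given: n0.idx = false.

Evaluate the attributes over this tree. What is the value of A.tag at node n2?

true

1. n0.idx = false  [given at root]
2. n1.idx = true  [not S₀.idx]
3. n2.lim = false  [not S.idx]
4. n3.val = 3  [terminal]
5. n4.cnt = 9  [terminal]
6. n2.tag = true  [A.lim == false]
7. n5.idx = "vq"  [terminal]
8. n1.off = true  [A.tag == true]
9. n1.hot = 10  [10]
10. n1.sig = "qk"  ["qk"]
11. n6.idx = "zk"  ["zk"]
12. n6.key = "uu"  ["uu"]
13. n7.idx = true  [true]
14. n8.key = true  [terminal]
15. n9.key = true  [terminal]
16. n7.off = true  [c₀.key == true]
17. n7.hot = 4  [4]
18. n7.sig = "ux"  ["ux"]
19. n10.idx = "rzk"  ["r" ++ C₀.idx]
20. n10.key = "xux"  ["x" ++ S.sig]
21. n11.idx = "xm"  [terminal]
22. n12.cnt = -4  [terminal]
23. n13.idx = "xm"  [terminal]
24. n10.live = 13  [g.cnt + 17]
25. n6.live = 16  [S.hot * -2 + 24]
26. n14.lim = 14  [S₁.hot + 4]
27. n15.idx = "zk"  ["zk"]
28. n15.key = "kz"  ["kz"]
29. n16.idx = "ww"  [terminal]
30. n17.idx = "pv"  [terminal]
31. n18.idx = 6  [terminal]
32. n15.live = 29  [b.idx * 2 + 17]
33. n14.val = "rw"  ["rw"]
34. n14.fin = 13  [C.live - 16]
35. n0.off = true  [S₀.idx == false]
36. n0.hot = 2  [2]
37. n0.sig = "qkz"  [S₁.sig ++ "z"]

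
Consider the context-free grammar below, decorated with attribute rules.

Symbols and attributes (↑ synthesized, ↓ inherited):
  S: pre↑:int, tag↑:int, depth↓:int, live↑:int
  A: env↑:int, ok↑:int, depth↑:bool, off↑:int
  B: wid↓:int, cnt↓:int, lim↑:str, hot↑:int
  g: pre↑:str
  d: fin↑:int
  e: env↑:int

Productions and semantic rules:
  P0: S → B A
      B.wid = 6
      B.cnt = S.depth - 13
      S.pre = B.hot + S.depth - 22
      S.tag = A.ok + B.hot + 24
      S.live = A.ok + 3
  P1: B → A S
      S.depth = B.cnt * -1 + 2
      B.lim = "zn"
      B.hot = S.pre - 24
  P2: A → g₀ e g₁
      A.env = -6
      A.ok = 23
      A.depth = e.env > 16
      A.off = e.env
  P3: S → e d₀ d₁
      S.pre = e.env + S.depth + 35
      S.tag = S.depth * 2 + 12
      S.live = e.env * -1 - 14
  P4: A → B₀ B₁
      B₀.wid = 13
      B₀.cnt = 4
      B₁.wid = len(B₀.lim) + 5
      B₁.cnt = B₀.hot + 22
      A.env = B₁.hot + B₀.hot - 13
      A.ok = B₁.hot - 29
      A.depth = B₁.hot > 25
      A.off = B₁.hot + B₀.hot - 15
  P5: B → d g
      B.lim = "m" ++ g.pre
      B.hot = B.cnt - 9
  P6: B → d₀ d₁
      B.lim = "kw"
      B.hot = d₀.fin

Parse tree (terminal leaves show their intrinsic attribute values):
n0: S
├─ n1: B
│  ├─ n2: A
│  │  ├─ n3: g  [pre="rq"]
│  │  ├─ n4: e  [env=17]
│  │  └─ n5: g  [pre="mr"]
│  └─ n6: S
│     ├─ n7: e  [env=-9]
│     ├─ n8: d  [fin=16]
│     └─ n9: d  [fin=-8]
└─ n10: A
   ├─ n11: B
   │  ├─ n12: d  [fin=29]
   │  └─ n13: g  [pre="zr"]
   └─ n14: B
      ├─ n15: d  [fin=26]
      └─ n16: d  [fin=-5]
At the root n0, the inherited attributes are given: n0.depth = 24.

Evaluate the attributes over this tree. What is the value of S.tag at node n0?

14

1. n0.depth = 24  [given at root]
2. n1.wid = 6  [6]
3. n1.cnt = 11  [S.depth - 13]
4. n3.pre = "rq"  [terminal]
5. n4.env = 17  [terminal]
6. n5.pre = "mr"  [terminal]
7. n2.env = -6  [-6]
8. n2.ok = 23  [23]
9. n2.depth = true  [e.env > 16]
10. n2.off = 17  [e.env]
11. n6.depth = -9  [B.cnt * -1 + 2]
12. n7.env = -9  [terminal]
13. n8.fin = 16  [terminal]
14. n9.fin = -8  [terminal]
15. n6.pre = 17  [e.env + S.depth + 35]
16. n6.tag = -6  [S.depth * 2 + 12]
17. n6.live = -5  [e.env * -1 - 14]
18. n1.lim = "zn"  ["zn"]
19. n1.hot = -7  [S.pre - 24]
20. n11.wid = 13  [13]
21. n11.cnt = 4  [4]
22. n12.fin = 29  [terminal]
23. n13.pre = "zr"  [terminal]
24. n11.lim = "mzr"  ["m" ++ g.pre]
25. n11.hot = -5  [B.cnt - 9]
26. n14.wid = 8  [len(B₀.lim) + 5]
27. n14.cnt = 17  [B₀.hot + 22]
28. n15.fin = 26  [terminal]
29. n16.fin = -5  [terminal]
30. n14.lim = "kw"  ["kw"]
31. n14.hot = 26  [d₀.fin]
32. n10.env = 8  [B₁.hot + B₀.hot - 13]
33. n10.ok = -3  [B₁.hot - 29]
34. n10.depth = true  [B₁.hot > 25]
35. n10.off = 6  [B₁.hot + B₀.hot - 15]
36. n0.pre = -5  [B.hot + S.depth - 22]
37. n0.tag = 14  [A.ok + B.hot + 24]
38. n0.live = 0  [A.ok + 3]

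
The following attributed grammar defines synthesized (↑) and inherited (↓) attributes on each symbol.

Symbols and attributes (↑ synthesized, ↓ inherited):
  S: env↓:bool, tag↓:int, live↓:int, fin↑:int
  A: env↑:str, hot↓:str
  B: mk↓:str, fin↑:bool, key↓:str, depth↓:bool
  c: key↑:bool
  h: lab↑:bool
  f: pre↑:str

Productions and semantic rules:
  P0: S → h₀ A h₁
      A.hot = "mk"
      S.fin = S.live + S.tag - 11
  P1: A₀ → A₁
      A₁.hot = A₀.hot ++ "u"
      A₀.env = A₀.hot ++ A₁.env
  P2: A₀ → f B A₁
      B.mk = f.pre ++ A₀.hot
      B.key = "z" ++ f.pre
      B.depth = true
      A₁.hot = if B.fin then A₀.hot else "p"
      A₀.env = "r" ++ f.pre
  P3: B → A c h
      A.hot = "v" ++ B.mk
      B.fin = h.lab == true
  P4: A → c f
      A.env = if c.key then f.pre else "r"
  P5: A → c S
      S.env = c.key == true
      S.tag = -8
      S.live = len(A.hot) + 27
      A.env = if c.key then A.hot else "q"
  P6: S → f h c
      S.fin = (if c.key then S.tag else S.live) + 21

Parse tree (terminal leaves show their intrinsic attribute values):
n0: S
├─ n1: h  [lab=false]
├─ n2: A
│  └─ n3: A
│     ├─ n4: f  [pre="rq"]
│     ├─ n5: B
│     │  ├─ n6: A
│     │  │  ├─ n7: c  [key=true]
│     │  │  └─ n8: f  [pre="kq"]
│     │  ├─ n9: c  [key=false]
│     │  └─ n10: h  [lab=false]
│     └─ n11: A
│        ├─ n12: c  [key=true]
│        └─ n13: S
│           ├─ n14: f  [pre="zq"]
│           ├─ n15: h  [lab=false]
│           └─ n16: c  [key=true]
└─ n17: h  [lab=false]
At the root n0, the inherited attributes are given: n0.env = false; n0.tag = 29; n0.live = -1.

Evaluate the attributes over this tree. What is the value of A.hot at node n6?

"vrqmku"

1. n0.env = false  [given at root]
2. n0.tag = 29  [given at root]
3. n0.live = -1  [given at root]
4. n1.lab = false  [terminal]
5. n2.hot = "mk"  ["mk"]
6. n3.hot = "mku"  [A₀.hot ++ "u"]
7. n4.pre = "rq"  [terminal]
8. n5.mk = "rqmku"  [f.pre ++ A₀.hot]
9. n5.key = "zrq"  ["z" ++ f.pre]
10. n5.depth = true  [true]
11. n6.hot = "vrqmku"  ["v" ++ B.mk]
12. n7.key = true  [terminal]
13. n8.pre = "kq"  [terminal]
14. n6.env = "kq"  [if c.key then f.pre else "r"]
15. n9.key = false  [terminal]
16. n10.lab = false  [terminal]
17. n5.fin = false  [h.lab == true]
18. n11.hot = "p"  [if B.fin then A₀.hot else "p"]
19. n12.key = true  [terminal]
20. n13.env = true  [c.key == true]
21. n13.tag = -8  [-8]
22. n13.live = 28  [len(A.hot) + 27]
23. n14.pre = "zq"  [terminal]
24. n15.lab = false  [terminal]
25. n16.key = true  [terminal]
26. n13.fin = 13  [(if c.key then S.tag else S.live) + 21]
27. n11.env = "p"  [if c.key then A.hot else "q"]
28. n3.env = "rrq"  ["r" ++ f.pre]
29. n2.env = "mkrrq"  [A₀.hot ++ A₁.env]
30. n17.lab = false  [terminal]
31. n0.fin = 17  [S.live + S.tag - 11]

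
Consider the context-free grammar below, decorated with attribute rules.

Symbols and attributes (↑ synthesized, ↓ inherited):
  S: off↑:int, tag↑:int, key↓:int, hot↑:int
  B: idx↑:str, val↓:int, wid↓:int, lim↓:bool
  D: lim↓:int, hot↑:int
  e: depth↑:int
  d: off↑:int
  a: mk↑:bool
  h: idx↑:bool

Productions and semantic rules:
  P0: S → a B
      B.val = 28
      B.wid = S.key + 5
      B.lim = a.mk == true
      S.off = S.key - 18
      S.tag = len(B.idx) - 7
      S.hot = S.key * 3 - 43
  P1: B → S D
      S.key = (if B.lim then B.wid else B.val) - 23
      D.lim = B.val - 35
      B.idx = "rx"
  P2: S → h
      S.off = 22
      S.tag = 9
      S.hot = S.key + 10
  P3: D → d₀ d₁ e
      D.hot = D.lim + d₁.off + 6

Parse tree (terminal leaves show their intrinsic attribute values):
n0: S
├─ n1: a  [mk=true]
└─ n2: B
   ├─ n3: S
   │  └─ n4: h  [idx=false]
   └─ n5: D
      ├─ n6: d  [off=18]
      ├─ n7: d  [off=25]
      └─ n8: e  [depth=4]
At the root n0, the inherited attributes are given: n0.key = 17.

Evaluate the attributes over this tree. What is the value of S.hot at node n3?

1. n0.key = 17  [given at root]
2. n1.mk = true  [terminal]
3. n2.val = 28  [28]
4. n2.wid = 22  [S.key + 5]
5. n2.lim = true  [a.mk == true]
6. n3.key = -1  [(if B.lim then B.wid else B.val) - 23]
7. n4.idx = false  [terminal]
8. n3.off = 22  [22]
9. n3.tag = 9  [9]
10. n3.hot = 9  [S.key + 10]
11. n5.lim = -7  [B.val - 35]
12. n6.off = 18  [terminal]
13. n7.off = 25  [terminal]
14. n8.depth = 4  [terminal]
15. n5.hot = 24  [D.lim + d₁.off + 6]
16. n2.idx = "rx"  ["rx"]
17. n0.off = -1  [S.key - 18]
18. n0.tag = -5  [len(B.idx) - 7]
19. n0.hot = 8  [S.key * 3 - 43]

9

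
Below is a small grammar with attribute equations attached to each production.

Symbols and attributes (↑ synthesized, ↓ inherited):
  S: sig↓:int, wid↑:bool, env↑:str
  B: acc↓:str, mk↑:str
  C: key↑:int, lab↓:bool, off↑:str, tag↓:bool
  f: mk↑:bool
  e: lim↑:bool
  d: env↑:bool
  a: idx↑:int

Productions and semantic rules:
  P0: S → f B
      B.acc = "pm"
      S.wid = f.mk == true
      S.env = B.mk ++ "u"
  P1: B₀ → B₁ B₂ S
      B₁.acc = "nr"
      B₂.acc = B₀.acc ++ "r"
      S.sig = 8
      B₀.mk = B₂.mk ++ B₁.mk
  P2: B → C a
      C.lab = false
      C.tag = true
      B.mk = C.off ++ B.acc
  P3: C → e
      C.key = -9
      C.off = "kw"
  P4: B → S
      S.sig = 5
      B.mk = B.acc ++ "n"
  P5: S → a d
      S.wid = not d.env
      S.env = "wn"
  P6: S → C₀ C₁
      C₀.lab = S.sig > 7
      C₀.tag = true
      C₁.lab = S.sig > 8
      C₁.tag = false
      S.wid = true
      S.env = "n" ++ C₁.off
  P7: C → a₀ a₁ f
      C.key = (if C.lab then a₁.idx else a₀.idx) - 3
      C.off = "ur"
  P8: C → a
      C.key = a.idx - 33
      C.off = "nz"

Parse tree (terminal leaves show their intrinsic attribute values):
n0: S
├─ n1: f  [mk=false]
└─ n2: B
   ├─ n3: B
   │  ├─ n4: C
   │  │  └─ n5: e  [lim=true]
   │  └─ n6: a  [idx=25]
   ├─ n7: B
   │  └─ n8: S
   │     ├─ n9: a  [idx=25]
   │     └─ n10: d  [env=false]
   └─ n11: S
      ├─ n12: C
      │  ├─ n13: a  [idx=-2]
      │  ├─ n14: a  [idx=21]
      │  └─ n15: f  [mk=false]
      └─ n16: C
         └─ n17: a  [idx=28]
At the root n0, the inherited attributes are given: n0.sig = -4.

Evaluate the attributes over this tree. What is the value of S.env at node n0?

1. n0.sig = -4  [given at root]
2. n1.mk = false  [terminal]
3. n2.acc = "pm"  ["pm"]
4. n3.acc = "nr"  ["nr"]
5. n4.lab = false  [false]
6. n4.tag = true  [true]
7. n5.lim = true  [terminal]
8. n4.key = -9  [-9]
9. n4.off = "kw"  ["kw"]
10. n6.idx = 25  [terminal]
11. n3.mk = "kwnr"  [C.off ++ B.acc]
12. n7.acc = "pmr"  [B₀.acc ++ "r"]
13. n8.sig = 5  [5]
14. n9.idx = 25  [terminal]
15. n10.env = false  [terminal]
16. n8.wid = true  [not d.env]
17. n8.env = "wn"  ["wn"]
18. n7.mk = "pmrn"  [B.acc ++ "n"]
19. n11.sig = 8  [8]
20. n12.lab = true  [S.sig > 7]
21. n12.tag = true  [true]
22. n13.idx = -2  [terminal]
23. n14.idx = 21  [terminal]
24. n15.mk = false  [terminal]
25. n12.key = 18  [(if C.lab then a₁.idx else a₀.idx) - 3]
26. n12.off = "ur"  ["ur"]
27. n16.lab = false  [S.sig > 8]
28. n16.tag = false  [false]
29. n17.idx = 28  [terminal]
30. n16.key = -5  [a.idx - 33]
31. n16.off = "nz"  ["nz"]
32. n11.wid = true  [true]
33. n11.env = "nnz"  ["n" ++ C₁.off]
34. n2.mk = "pmrnkwnr"  [B₂.mk ++ B₁.mk]
35. n0.wid = false  [f.mk == true]
36. n0.env = "pmrnkwnru"  [B.mk ++ "u"]

"pmrnkwnru"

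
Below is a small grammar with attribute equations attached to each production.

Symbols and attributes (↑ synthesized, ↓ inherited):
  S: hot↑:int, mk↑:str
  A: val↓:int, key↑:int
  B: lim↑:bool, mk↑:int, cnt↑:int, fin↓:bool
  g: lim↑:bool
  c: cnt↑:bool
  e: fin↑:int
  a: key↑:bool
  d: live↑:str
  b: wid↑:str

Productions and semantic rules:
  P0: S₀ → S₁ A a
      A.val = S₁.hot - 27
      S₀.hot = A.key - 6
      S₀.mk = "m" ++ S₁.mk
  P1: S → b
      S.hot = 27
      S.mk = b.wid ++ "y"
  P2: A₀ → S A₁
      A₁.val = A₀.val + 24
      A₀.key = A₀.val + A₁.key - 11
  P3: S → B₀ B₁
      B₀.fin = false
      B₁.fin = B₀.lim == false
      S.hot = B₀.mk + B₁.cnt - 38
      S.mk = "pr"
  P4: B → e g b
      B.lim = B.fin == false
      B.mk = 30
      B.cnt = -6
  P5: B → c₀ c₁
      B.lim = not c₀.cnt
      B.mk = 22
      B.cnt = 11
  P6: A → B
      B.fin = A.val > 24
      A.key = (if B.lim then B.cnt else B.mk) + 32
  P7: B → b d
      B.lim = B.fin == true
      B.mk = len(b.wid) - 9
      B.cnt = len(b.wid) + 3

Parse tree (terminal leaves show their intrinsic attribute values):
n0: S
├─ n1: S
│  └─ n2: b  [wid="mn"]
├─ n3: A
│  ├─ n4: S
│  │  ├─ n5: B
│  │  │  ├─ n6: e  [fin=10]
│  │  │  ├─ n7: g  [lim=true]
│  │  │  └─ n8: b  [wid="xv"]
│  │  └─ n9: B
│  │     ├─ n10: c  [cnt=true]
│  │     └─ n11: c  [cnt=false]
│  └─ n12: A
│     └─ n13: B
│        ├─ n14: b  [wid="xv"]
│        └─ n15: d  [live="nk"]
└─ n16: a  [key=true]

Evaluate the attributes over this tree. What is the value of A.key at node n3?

14

1. n2.wid = "mn"  [terminal]
2. n1.hot = 27  [27]
3. n1.mk = "mny"  [b.wid ++ "y"]
4. n3.val = 0  [S₁.hot - 27]
5. n5.fin = false  [false]
6. n6.fin = 10  [terminal]
7. n7.lim = true  [terminal]
8. n8.wid = "xv"  [terminal]
9. n5.lim = true  [B.fin == false]
10. n5.mk = 30  [30]
11. n5.cnt = -6  [-6]
12. n9.fin = false  [B₀.lim == false]
13. n10.cnt = true  [terminal]
14. n11.cnt = false  [terminal]
15. n9.lim = false  [not c₀.cnt]
16. n9.mk = 22  [22]
17. n9.cnt = 11  [11]
18. n4.hot = 3  [B₀.mk + B₁.cnt - 38]
19. n4.mk = "pr"  ["pr"]
20. n12.val = 24  [A₀.val + 24]
21. n13.fin = false  [A.val > 24]
22. n14.wid = "xv"  [terminal]
23. n15.live = "nk"  [terminal]
24. n13.lim = false  [B.fin == true]
25. n13.mk = -7  [len(b.wid) - 9]
26. n13.cnt = 5  [len(b.wid) + 3]
27. n12.key = 25  [(if B.lim then B.cnt else B.mk) + 32]
28. n3.key = 14  [A₀.val + A₁.key - 11]
29. n16.key = true  [terminal]
30. n0.hot = 8  [A.key - 6]
31. n0.mk = "mmny"  ["m" ++ S₁.mk]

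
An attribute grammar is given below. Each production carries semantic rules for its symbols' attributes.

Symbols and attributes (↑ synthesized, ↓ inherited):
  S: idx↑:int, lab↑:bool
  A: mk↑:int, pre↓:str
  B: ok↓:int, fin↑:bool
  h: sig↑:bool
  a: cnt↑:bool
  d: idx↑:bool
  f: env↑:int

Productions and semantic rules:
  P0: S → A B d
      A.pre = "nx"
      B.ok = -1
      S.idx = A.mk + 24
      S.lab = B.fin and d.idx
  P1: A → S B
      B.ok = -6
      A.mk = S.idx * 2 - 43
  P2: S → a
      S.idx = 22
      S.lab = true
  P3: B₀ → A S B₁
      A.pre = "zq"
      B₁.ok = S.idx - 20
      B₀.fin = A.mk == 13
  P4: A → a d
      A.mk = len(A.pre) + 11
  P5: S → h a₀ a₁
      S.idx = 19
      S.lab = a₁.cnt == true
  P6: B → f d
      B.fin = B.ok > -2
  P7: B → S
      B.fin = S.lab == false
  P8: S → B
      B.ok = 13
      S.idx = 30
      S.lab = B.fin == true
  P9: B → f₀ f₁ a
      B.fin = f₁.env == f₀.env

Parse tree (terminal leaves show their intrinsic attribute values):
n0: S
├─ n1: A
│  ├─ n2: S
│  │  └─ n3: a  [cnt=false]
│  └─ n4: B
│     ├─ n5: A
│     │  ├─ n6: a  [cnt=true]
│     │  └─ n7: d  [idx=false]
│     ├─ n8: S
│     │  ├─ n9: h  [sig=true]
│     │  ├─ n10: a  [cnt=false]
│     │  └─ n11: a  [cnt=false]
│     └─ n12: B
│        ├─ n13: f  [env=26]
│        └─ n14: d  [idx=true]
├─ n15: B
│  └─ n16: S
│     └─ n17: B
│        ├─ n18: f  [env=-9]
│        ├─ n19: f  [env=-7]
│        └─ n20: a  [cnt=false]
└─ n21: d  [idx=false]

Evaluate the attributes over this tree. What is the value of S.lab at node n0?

1. n1.pre = "nx"  ["nx"]
2. n3.cnt = false  [terminal]
3. n2.idx = 22  [22]
4. n2.lab = true  [true]
5. n4.ok = -6  [-6]
6. n5.pre = "zq"  ["zq"]
7. n6.cnt = true  [terminal]
8. n7.idx = false  [terminal]
9. n5.mk = 13  [len(A.pre) + 11]
10. n9.sig = true  [terminal]
11. n10.cnt = false  [terminal]
12. n11.cnt = false  [terminal]
13. n8.idx = 19  [19]
14. n8.lab = false  [a₁.cnt == true]
15. n12.ok = -1  [S.idx - 20]
16. n13.env = 26  [terminal]
17. n14.idx = true  [terminal]
18. n12.fin = true  [B.ok > -2]
19. n4.fin = true  [A.mk == 13]
20. n1.mk = 1  [S.idx * 2 - 43]
21. n15.ok = -1  [-1]
22. n17.ok = 13  [13]
23. n18.env = -9  [terminal]
24. n19.env = -7  [terminal]
25. n20.cnt = false  [terminal]
26. n17.fin = false  [f₁.env == f₀.env]
27. n16.idx = 30  [30]
28. n16.lab = false  [B.fin == true]
29. n15.fin = true  [S.lab == false]
30. n21.idx = false  [terminal]
31. n0.idx = 25  [A.mk + 24]
32. n0.lab = false  [B.fin and d.idx]

false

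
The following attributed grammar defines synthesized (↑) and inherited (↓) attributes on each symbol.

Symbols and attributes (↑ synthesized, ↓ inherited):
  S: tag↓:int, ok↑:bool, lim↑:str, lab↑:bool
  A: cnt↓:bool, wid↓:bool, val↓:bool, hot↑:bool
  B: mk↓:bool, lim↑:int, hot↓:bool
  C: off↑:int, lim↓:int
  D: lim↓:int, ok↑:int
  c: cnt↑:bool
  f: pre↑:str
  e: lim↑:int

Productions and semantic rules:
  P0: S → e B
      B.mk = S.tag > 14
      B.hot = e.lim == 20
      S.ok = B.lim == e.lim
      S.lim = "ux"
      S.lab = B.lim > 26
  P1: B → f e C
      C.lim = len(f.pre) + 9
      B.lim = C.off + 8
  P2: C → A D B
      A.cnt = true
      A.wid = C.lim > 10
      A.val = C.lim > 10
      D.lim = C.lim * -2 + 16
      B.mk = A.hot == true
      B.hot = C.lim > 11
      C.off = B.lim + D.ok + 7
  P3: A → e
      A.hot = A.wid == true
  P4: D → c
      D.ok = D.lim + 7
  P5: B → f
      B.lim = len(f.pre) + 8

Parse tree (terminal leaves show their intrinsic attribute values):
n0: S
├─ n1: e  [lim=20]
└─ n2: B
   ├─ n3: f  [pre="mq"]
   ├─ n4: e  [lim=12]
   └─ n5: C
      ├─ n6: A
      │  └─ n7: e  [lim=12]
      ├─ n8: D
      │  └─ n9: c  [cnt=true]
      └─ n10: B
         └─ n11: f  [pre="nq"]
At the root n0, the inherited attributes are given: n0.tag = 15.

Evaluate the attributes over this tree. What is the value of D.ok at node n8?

1. n0.tag = 15  [given at root]
2. n1.lim = 20  [terminal]
3. n2.mk = true  [S.tag > 14]
4. n2.hot = true  [e.lim == 20]
5. n3.pre = "mq"  [terminal]
6. n4.lim = 12  [terminal]
7. n5.lim = 11  [len(f.pre) + 9]
8. n6.cnt = true  [true]
9. n6.wid = true  [C.lim > 10]
10. n6.val = true  [C.lim > 10]
11. n7.lim = 12  [terminal]
12. n6.hot = true  [A.wid == true]
13. n8.lim = -6  [C.lim * -2 + 16]
14. n9.cnt = true  [terminal]
15. n8.ok = 1  [D.lim + 7]
16. n10.mk = true  [A.hot == true]
17. n10.hot = false  [C.lim > 11]
18. n11.pre = "nq"  [terminal]
19. n10.lim = 10  [len(f.pre) + 8]
20. n5.off = 18  [B.lim + D.ok + 7]
21. n2.lim = 26  [C.off + 8]
22. n0.ok = false  [B.lim == e.lim]
23. n0.lim = "ux"  ["ux"]
24. n0.lab = false  [B.lim > 26]

1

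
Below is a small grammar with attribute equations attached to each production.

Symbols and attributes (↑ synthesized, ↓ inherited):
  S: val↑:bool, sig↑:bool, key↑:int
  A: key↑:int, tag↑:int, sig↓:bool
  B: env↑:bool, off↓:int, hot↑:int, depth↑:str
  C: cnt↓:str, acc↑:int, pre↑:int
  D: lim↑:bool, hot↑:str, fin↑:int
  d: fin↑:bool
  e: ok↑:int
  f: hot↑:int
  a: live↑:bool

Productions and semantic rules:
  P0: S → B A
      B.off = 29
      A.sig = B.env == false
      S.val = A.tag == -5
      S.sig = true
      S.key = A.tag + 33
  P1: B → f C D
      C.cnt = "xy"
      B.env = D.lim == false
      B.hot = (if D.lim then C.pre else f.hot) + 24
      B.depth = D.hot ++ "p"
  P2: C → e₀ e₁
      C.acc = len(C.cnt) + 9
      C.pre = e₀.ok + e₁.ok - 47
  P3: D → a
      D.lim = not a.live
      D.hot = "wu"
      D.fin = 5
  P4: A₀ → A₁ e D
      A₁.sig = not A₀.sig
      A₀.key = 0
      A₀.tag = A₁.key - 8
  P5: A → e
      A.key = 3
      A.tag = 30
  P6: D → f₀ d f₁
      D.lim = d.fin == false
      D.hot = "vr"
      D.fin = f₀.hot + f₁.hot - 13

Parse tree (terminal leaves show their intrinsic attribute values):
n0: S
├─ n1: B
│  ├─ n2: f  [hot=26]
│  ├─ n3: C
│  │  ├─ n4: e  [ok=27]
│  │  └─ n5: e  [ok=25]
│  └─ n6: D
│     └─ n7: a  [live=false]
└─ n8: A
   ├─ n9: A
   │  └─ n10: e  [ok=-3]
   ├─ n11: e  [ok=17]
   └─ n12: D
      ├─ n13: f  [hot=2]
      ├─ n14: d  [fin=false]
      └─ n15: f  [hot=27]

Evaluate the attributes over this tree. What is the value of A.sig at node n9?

1. n1.off = 29  [29]
2. n2.hot = 26  [terminal]
3. n3.cnt = "xy"  ["xy"]
4. n4.ok = 27  [terminal]
5. n5.ok = 25  [terminal]
6. n3.acc = 11  [len(C.cnt) + 9]
7. n3.pre = 5  [e₀.ok + e₁.ok - 47]
8. n7.live = false  [terminal]
9. n6.lim = true  [not a.live]
10. n6.hot = "wu"  ["wu"]
11. n6.fin = 5  [5]
12. n1.env = false  [D.lim == false]
13. n1.hot = 29  [(if D.lim then C.pre else f.hot) + 24]
14. n1.depth = "wup"  [D.hot ++ "p"]
15. n8.sig = true  [B.env == false]
16. n9.sig = false  [not A₀.sig]
17. n10.ok = -3  [terminal]
18. n9.key = 3  [3]
19. n9.tag = 30  [30]
20. n11.ok = 17  [terminal]
21. n13.hot = 2  [terminal]
22. n14.fin = false  [terminal]
23. n15.hot = 27  [terminal]
24. n12.lim = true  [d.fin == false]
25. n12.hot = "vr"  ["vr"]
26. n12.fin = 16  [f₀.hot + f₁.hot - 13]
27. n8.key = 0  [0]
28. n8.tag = -5  [A₁.key - 8]
29. n0.val = true  [A.tag == -5]
30. n0.sig = true  [true]
31. n0.key = 28  [A.tag + 33]

false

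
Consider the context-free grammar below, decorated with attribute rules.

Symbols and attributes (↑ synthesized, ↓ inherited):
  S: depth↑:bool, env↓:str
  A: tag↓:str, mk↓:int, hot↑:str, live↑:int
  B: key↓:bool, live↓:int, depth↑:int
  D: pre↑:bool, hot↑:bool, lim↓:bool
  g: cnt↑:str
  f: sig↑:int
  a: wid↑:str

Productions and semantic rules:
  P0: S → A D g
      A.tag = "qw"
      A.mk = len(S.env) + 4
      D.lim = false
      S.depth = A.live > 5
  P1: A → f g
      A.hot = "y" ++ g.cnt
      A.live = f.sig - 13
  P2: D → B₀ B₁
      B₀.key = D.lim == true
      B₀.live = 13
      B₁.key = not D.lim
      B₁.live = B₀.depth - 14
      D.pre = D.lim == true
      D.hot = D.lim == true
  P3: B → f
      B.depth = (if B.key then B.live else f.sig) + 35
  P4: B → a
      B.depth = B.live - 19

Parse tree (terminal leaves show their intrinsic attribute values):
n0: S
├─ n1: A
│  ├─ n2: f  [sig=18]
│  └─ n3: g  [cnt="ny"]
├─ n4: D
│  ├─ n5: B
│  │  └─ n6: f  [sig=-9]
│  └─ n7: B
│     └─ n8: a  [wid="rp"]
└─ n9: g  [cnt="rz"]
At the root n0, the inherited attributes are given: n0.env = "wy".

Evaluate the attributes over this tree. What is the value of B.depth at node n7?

1. n0.env = "wy"  [given at root]
2. n1.tag = "qw"  ["qw"]
3. n1.mk = 6  [len(S.env) + 4]
4. n2.sig = 18  [terminal]
5. n3.cnt = "ny"  [terminal]
6. n1.hot = "yny"  ["y" ++ g.cnt]
7. n1.live = 5  [f.sig - 13]
8. n4.lim = false  [false]
9. n5.key = false  [D.lim == true]
10. n5.live = 13  [13]
11. n6.sig = -9  [terminal]
12. n5.depth = 26  [(if B.key then B.live else f.sig) + 35]
13. n7.key = true  [not D.lim]
14. n7.live = 12  [B₀.depth - 14]
15. n8.wid = "rp"  [terminal]
16. n7.depth = -7  [B.live - 19]
17. n4.pre = false  [D.lim == true]
18. n4.hot = false  [D.lim == true]
19. n9.cnt = "rz"  [terminal]
20. n0.depth = false  [A.live > 5]

-7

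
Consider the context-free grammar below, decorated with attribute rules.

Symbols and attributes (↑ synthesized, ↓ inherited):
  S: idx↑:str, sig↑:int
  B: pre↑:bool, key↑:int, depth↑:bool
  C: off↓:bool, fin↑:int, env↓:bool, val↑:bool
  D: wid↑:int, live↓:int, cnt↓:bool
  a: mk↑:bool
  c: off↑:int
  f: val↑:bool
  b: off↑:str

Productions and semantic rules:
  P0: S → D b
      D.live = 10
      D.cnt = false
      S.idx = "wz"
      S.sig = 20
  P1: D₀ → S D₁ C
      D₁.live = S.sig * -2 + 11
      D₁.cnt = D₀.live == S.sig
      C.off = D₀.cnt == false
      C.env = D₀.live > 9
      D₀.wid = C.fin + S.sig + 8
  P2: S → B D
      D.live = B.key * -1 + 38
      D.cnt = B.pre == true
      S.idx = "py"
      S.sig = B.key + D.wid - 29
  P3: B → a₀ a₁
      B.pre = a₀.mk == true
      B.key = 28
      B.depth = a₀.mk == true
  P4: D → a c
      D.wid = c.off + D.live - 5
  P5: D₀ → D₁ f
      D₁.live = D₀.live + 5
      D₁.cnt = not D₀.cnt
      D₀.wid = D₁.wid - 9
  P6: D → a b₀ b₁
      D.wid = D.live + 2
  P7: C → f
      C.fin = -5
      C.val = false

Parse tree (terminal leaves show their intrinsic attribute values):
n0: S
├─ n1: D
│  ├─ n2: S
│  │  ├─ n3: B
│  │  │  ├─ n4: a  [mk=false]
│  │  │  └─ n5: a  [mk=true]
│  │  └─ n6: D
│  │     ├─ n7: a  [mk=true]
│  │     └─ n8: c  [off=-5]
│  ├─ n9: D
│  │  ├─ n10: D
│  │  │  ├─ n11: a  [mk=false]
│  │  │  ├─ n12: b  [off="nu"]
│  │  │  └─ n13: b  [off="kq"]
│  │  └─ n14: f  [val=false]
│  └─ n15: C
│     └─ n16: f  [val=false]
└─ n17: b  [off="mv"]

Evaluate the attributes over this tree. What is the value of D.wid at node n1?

2

1. n1.live = 10  [10]
2. n1.cnt = false  [false]
3. n4.mk = false  [terminal]
4. n5.mk = true  [terminal]
5. n3.pre = false  [a₀.mk == true]
6. n3.key = 28  [28]
7. n3.depth = false  [a₀.mk == true]
8. n6.live = 10  [B.key * -1 + 38]
9. n6.cnt = false  [B.pre == true]
10. n7.mk = true  [terminal]
11. n8.off = -5  [terminal]
12. n6.wid = 0  [c.off + D.live - 5]
13. n2.idx = "py"  ["py"]
14. n2.sig = -1  [B.key + D.wid - 29]
15. n9.live = 13  [S.sig * -2 + 11]
16. n9.cnt = false  [D₀.live == S.sig]
17. n10.live = 18  [D₀.live + 5]
18. n10.cnt = true  [not D₀.cnt]
19. n11.mk = false  [terminal]
20. n12.off = "nu"  [terminal]
21. n13.off = "kq"  [terminal]
22. n10.wid = 20  [D.live + 2]
23. n14.val = false  [terminal]
24. n9.wid = 11  [D₁.wid - 9]
25. n15.off = true  [D₀.cnt == false]
26. n15.env = true  [D₀.live > 9]
27. n16.val = false  [terminal]
28. n15.fin = -5  [-5]
29. n15.val = false  [false]
30. n1.wid = 2  [C.fin + S.sig + 8]
31. n17.off = "mv"  [terminal]
32. n0.idx = "wz"  ["wz"]
33. n0.sig = 20  [20]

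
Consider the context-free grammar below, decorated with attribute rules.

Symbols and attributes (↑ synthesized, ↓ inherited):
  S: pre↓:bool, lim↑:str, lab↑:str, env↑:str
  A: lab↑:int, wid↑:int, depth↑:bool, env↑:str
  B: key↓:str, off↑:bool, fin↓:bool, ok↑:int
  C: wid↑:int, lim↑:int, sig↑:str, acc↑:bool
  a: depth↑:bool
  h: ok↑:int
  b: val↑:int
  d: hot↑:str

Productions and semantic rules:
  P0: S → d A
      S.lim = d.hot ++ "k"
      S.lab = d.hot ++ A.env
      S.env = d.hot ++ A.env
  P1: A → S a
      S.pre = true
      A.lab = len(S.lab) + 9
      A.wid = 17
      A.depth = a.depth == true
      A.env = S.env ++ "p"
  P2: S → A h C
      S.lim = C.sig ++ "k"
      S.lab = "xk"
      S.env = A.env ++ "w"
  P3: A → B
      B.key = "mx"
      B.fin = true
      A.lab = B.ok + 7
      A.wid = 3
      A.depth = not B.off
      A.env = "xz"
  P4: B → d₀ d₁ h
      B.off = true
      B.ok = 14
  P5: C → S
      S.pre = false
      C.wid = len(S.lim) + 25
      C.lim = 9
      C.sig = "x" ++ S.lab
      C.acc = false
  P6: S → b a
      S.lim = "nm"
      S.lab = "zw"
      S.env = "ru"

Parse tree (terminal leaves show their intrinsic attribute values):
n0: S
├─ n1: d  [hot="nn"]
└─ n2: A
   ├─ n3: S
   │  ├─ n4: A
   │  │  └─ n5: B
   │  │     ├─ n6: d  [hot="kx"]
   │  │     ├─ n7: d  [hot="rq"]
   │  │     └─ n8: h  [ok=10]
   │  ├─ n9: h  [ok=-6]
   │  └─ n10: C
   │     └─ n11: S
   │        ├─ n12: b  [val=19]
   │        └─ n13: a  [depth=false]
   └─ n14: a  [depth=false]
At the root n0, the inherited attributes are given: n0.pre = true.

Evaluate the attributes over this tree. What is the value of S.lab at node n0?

1. n0.pre = true  [given at root]
2. n1.hot = "nn"  [terminal]
3. n3.pre = true  [true]
4. n5.key = "mx"  ["mx"]
5. n5.fin = true  [true]
6. n6.hot = "kx"  [terminal]
7. n7.hot = "rq"  [terminal]
8. n8.ok = 10  [terminal]
9. n5.off = true  [true]
10. n5.ok = 14  [14]
11. n4.lab = 21  [B.ok + 7]
12. n4.wid = 3  [3]
13. n4.depth = false  [not B.off]
14. n4.env = "xz"  ["xz"]
15. n9.ok = -6  [terminal]
16. n11.pre = false  [false]
17. n12.val = 19  [terminal]
18. n13.depth = false  [terminal]
19. n11.lim = "nm"  ["nm"]
20. n11.lab = "zw"  ["zw"]
21. n11.env = "ru"  ["ru"]
22. n10.wid = 27  [len(S.lim) + 25]
23. n10.lim = 9  [9]
24. n10.sig = "xzw"  ["x" ++ S.lab]
25. n10.acc = false  [false]
26. n3.lim = "xzwk"  [C.sig ++ "k"]
27. n3.lab = "xk"  ["xk"]
28. n3.env = "xzw"  [A.env ++ "w"]
29. n14.depth = false  [terminal]
30. n2.lab = 11  [len(S.lab) + 9]
31. n2.wid = 17  [17]
32. n2.depth = false  [a.depth == true]
33. n2.env = "xzwp"  [S.env ++ "p"]
34. n0.lim = "nnk"  [d.hot ++ "k"]
35. n0.lab = "nnxzwp"  [d.hot ++ A.env]
36. n0.env = "nnxzwp"  [d.hot ++ A.env]

"nnxzwp"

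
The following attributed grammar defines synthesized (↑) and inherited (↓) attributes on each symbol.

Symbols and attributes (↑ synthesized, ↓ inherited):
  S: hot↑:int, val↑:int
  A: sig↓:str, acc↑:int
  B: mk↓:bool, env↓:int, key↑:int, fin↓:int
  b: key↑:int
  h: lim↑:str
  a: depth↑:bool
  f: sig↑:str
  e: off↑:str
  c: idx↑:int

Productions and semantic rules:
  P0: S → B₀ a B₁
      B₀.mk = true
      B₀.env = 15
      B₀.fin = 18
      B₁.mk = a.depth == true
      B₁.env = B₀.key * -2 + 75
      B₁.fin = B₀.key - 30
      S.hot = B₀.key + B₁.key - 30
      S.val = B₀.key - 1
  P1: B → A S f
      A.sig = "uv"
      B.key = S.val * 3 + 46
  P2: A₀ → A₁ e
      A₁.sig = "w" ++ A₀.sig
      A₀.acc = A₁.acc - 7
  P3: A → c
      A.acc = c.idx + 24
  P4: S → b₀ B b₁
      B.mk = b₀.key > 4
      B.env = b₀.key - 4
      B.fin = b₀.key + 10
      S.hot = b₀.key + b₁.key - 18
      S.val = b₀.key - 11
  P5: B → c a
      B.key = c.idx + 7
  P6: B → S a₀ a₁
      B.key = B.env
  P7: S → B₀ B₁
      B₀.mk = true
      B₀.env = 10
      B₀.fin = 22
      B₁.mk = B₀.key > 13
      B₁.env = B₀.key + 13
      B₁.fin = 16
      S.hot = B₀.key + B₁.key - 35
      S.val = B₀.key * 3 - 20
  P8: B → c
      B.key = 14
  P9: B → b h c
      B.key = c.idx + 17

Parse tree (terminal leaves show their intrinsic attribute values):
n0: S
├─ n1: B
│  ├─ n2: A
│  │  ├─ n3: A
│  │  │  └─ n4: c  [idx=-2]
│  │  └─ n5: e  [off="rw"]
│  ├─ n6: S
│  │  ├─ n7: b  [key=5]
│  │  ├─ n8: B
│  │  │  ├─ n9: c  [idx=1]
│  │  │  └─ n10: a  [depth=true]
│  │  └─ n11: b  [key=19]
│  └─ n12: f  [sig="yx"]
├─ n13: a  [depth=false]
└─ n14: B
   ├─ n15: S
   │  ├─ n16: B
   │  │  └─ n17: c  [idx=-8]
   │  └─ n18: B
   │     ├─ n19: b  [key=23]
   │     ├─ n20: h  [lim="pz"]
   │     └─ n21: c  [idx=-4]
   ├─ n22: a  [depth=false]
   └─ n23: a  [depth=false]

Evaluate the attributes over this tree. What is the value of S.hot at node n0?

17

1. n1.mk = true  [true]
2. n1.env = 15  [15]
3. n1.fin = 18  [18]
4. n2.sig = "uv"  ["uv"]
5. n3.sig = "wuv"  ["w" ++ A₀.sig]
6. n4.idx = -2  [terminal]
7. n3.acc = 22  [c.idx + 24]
8. n5.off = "rw"  [terminal]
9. n2.acc = 15  [A₁.acc - 7]
10. n7.key = 5  [terminal]
11. n8.mk = true  [b₀.key > 4]
12. n8.env = 1  [b₀.key - 4]
13. n8.fin = 15  [b₀.key + 10]
14. n9.idx = 1  [terminal]
15. n10.depth = true  [terminal]
16. n8.key = 8  [c.idx + 7]
17. n11.key = 19  [terminal]
18. n6.hot = 6  [b₀.key + b₁.key - 18]
19. n6.val = -6  [b₀.key - 11]
20. n12.sig = "yx"  [terminal]
21. n1.key = 28  [S.val * 3 + 46]
22. n13.depth = false  [terminal]
23. n14.mk = false  [a.depth == true]
24. n14.env = 19  [B₀.key * -2 + 75]
25. n14.fin = -2  [B₀.key - 30]
26. n16.mk = true  [true]
27. n16.env = 10  [10]
28. n16.fin = 22  [22]
29. n17.idx = -8  [terminal]
30. n16.key = 14  [14]
31. n18.mk = true  [B₀.key > 13]
32. n18.env = 27  [B₀.key + 13]
33. n18.fin = 16  [16]
34. n19.key = 23  [terminal]
35. n20.lim = "pz"  [terminal]
36. n21.idx = -4  [terminal]
37. n18.key = 13  [c.idx + 17]
38. n15.hot = -8  [B₀.key + B₁.key - 35]
39. n15.val = 22  [B₀.key * 3 - 20]
40. n22.depth = false  [terminal]
41. n23.depth = false  [terminal]
42. n14.key = 19  [B.env]
43. n0.hot = 17  [B₀.key + B₁.key - 30]
44. n0.val = 27  [B₀.key - 1]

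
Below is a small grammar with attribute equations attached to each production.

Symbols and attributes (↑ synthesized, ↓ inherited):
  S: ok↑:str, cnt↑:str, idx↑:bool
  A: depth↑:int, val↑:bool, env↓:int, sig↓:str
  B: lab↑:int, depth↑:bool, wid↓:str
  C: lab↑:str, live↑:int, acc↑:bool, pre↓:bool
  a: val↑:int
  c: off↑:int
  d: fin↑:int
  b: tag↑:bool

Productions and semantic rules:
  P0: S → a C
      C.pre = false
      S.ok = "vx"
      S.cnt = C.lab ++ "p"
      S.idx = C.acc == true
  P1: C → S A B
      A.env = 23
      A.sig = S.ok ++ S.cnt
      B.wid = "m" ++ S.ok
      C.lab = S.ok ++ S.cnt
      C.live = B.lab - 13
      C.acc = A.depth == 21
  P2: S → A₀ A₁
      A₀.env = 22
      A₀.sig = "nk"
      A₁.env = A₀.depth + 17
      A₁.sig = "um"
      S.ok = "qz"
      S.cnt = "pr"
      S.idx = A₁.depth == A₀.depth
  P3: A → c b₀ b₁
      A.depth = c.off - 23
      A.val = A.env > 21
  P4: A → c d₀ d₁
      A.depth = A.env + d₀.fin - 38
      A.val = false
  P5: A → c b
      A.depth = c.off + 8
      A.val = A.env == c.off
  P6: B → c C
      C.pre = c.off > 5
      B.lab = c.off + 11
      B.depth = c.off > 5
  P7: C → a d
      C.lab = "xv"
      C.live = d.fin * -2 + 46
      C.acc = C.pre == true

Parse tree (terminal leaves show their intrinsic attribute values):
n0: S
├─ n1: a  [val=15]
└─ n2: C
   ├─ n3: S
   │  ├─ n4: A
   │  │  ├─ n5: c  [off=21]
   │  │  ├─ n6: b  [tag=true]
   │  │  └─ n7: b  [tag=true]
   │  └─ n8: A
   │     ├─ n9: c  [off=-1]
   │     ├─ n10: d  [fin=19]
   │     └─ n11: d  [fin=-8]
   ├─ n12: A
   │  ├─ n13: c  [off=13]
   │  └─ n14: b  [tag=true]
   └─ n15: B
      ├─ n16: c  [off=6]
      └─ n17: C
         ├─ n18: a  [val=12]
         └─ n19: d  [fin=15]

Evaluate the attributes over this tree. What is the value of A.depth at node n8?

1. n1.val = 15  [terminal]
2. n2.pre = false  [false]
3. n4.env = 22  [22]
4. n4.sig = "nk"  ["nk"]
5. n5.off = 21  [terminal]
6. n6.tag = true  [terminal]
7. n7.tag = true  [terminal]
8. n4.depth = -2  [c.off - 23]
9. n4.val = true  [A.env > 21]
10. n8.env = 15  [A₀.depth + 17]
11. n8.sig = "um"  ["um"]
12. n9.off = -1  [terminal]
13. n10.fin = 19  [terminal]
14. n11.fin = -8  [terminal]
15. n8.depth = -4  [A.env + d₀.fin - 38]
16. n8.val = false  [false]
17. n3.ok = "qz"  ["qz"]
18. n3.cnt = "pr"  ["pr"]
19. n3.idx = false  [A₁.depth == A₀.depth]
20. n12.env = 23  [23]
21. n12.sig = "qzpr"  [S.ok ++ S.cnt]
22. n13.off = 13  [terminal]
23. n14.tag = true  [terminal]
24. n12.depth = 21  [c.off + 8]
25. n12.val = false  [A.env == c.off]
26. n15.wid = "mqz"  ["m" ++ S.ok]
27. n16.off = 6  [terminal]
28. n17.pre = true  [c.off > 5]
29. n18.val = 12  [terminal]
30. n19.fin = 15  [terminal]
31. n17.lab = "xv"  ["xv"]
32. n17.live = 16  [d.fin * -2 + 46]
33. n17.acc = true  [C.pre == true]
34. n15.lab = 17  [c.off + 11]
35. n15.depth = true  [c.off > 5]
36. n2.lab = "qzpr"  [S.ok ++ S.cnt]
37. n2.live = 4  [B.lab - 13]
38. n2.acc = true  [A.depth == 21]
39. n0.ok = "vx"  ["vx"]
40. n0.cnt = "qzprp"  [C.lab ++ "p"]
41. n0.idx = true  [C.acc == true]

-4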